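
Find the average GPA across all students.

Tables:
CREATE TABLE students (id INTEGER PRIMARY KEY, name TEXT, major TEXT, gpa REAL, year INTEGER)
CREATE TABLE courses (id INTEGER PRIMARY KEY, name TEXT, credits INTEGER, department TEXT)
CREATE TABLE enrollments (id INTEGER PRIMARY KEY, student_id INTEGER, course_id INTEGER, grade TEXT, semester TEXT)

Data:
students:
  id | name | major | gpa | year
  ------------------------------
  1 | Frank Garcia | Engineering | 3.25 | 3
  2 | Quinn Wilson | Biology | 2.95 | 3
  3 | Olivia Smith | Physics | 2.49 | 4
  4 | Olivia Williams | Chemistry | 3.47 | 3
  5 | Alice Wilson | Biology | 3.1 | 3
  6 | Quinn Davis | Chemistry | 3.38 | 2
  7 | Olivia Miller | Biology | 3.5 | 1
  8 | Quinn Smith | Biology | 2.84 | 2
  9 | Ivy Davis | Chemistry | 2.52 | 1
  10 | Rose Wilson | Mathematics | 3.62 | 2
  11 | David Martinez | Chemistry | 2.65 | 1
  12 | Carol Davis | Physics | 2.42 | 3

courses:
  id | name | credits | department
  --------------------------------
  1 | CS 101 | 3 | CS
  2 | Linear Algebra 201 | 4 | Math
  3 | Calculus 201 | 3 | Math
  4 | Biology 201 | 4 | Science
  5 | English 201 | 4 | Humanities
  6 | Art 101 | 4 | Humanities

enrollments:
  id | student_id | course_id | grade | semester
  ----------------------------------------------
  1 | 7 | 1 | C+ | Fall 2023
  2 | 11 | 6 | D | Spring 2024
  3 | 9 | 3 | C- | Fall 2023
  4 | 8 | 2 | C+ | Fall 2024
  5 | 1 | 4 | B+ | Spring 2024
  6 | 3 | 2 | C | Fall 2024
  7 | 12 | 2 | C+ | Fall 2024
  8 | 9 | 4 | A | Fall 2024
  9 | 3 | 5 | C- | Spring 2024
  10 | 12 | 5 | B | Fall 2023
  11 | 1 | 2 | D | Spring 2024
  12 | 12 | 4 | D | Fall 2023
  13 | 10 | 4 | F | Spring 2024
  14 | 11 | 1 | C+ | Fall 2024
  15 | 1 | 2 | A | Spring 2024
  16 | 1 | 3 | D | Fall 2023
SELECT AVG(gpa) FROM students

Execution result:
3.02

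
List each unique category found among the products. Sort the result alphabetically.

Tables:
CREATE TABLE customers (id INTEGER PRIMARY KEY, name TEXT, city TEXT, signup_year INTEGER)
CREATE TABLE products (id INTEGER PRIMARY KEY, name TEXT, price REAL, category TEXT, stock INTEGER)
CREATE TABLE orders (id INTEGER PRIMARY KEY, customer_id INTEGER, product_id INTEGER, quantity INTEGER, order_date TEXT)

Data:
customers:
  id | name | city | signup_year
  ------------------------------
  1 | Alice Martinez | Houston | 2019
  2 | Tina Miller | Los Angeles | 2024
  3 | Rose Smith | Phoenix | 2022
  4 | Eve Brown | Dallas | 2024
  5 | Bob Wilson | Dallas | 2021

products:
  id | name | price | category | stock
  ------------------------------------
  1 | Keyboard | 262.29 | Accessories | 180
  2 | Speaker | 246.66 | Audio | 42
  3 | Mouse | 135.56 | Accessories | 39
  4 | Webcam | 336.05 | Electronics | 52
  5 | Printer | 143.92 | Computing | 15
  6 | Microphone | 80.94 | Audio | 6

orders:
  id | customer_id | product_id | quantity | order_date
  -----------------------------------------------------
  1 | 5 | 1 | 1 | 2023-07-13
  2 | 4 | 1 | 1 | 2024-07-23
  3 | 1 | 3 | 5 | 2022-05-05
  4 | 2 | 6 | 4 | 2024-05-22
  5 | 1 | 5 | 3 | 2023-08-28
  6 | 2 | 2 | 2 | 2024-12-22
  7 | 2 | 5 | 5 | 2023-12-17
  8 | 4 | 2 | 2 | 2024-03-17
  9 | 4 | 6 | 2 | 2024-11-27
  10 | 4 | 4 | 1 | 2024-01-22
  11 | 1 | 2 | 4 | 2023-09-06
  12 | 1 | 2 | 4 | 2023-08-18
SELECT DISTINCT category FROM products ORDER BY category

Execution result:
category
Accessories
Audio
Computing
Electronics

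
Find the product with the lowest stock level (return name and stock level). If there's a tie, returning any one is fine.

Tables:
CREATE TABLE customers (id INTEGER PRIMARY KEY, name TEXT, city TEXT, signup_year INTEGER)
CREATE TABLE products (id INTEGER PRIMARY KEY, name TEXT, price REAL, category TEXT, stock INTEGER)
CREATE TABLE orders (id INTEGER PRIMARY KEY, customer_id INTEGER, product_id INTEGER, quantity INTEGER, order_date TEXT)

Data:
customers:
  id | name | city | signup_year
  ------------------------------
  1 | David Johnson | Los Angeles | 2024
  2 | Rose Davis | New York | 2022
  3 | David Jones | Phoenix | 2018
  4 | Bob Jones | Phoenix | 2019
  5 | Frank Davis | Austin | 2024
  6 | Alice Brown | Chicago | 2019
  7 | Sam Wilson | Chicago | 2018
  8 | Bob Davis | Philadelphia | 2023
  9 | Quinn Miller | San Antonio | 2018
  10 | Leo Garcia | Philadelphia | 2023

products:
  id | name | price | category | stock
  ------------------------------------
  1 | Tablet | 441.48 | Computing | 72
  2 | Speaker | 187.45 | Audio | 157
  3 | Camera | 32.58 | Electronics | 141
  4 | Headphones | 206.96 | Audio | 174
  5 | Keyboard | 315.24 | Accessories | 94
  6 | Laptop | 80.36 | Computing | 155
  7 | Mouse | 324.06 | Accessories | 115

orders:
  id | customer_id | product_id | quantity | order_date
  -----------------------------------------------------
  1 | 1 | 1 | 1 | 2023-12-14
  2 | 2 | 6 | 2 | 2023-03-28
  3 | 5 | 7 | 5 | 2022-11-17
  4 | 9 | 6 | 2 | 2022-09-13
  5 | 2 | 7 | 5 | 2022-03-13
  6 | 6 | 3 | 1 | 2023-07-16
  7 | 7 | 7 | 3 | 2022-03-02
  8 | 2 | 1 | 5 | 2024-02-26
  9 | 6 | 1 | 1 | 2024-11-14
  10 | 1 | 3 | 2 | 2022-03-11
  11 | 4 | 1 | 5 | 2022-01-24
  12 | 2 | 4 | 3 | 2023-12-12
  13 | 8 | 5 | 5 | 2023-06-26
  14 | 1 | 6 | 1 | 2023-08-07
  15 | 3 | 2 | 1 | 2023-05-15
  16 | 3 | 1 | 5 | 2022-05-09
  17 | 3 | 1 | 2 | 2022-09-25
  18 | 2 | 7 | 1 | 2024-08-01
SELECT name, stock FROM products ORDER BY stock ASC LIMIT 1

Execution result:
name | stock
Tablet | 72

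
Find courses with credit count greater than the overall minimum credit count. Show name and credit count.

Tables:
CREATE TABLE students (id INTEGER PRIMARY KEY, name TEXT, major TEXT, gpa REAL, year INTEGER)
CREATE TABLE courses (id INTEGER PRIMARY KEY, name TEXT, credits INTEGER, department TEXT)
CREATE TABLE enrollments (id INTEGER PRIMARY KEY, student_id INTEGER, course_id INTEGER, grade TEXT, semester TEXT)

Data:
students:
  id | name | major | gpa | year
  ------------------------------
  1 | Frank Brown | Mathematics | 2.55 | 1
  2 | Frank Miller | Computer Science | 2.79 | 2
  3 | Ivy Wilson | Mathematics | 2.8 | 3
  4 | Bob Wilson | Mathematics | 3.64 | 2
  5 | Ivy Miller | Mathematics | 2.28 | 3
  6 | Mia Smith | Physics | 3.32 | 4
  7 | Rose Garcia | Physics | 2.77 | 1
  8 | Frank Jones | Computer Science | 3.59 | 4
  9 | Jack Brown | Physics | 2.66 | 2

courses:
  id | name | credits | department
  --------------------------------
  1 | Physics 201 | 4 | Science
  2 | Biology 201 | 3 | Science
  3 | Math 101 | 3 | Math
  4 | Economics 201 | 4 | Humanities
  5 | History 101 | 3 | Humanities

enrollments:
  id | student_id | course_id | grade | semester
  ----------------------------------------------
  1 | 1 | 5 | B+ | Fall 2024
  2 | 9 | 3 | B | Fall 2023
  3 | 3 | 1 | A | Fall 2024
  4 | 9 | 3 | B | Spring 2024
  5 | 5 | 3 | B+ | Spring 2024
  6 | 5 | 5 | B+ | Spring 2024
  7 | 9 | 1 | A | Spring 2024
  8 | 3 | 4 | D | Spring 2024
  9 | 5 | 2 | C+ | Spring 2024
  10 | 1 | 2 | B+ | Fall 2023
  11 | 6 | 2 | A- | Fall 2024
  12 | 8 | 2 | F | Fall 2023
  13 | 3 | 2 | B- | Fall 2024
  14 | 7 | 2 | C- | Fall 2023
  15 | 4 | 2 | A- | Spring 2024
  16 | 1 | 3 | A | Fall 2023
SELECT name, credits FROM courses WHERE credits > (SELECT MIN(credits) FROM courses)

Execution result:
name | credits
Physics 201 | 4
Economics 201 | 4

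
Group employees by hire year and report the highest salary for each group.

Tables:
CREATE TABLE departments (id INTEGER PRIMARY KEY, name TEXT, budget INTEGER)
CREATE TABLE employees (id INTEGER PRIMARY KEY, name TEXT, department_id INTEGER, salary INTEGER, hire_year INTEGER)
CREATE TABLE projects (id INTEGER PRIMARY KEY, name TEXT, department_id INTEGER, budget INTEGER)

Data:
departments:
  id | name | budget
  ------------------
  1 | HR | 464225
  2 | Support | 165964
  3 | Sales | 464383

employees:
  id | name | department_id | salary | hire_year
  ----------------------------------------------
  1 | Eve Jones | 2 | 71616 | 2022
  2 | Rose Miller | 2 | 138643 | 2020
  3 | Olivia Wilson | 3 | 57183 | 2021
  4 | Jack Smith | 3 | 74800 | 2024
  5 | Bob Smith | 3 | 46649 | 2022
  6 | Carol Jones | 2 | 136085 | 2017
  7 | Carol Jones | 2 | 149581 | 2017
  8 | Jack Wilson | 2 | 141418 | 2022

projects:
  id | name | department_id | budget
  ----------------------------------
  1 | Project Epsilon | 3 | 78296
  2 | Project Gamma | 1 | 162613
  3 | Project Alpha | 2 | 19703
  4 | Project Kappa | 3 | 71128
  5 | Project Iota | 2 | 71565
SELECT hire_year, MAX(salary) AS max_salary FROM employees GROUP BY hire_year

Execution result:
hire_year | max_salary
2017 | 149581
2020 | 138643
2021 | 57183
2022 | 141418
2024 | 74800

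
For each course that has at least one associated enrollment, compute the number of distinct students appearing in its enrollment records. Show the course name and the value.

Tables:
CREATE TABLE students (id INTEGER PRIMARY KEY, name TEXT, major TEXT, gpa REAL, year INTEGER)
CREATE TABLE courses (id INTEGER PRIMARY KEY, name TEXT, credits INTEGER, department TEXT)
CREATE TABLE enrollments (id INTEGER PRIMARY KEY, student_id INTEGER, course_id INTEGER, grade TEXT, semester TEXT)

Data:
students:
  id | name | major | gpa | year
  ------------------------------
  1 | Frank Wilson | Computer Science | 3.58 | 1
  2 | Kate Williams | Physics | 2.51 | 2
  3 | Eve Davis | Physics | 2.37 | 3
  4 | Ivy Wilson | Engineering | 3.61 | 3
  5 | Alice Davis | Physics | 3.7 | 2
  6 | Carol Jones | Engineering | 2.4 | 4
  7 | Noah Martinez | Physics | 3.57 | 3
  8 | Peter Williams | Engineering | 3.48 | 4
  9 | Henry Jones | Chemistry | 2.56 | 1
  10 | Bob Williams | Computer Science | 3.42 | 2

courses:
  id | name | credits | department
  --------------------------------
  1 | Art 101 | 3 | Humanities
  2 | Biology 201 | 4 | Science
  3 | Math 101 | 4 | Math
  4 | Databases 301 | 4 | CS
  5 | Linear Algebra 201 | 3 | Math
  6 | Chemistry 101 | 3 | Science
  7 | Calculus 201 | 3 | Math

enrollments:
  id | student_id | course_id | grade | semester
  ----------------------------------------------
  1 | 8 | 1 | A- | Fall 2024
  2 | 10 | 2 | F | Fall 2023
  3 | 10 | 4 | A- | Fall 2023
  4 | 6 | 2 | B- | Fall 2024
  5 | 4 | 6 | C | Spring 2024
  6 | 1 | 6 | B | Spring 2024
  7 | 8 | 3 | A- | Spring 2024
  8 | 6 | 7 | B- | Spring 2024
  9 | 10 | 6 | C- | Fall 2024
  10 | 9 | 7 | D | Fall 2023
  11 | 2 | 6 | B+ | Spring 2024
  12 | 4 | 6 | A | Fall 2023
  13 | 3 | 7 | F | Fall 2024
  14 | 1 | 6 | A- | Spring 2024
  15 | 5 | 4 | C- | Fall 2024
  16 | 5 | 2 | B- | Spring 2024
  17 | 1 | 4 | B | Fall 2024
SELECT p.name, COUNT(DISTINCT c.student_id) AS distinct_student_count FROM enrollments c JOIN courses p ON c.course_id = p.id GROUP BY p.id, p.name

Execution result:
name | distinct_student_count
Art 101 | 1
Biology 201 | 3
Math 101 | 1
Databases 301 | 3
Chemistry 101 | 4
Calculus 201 | 3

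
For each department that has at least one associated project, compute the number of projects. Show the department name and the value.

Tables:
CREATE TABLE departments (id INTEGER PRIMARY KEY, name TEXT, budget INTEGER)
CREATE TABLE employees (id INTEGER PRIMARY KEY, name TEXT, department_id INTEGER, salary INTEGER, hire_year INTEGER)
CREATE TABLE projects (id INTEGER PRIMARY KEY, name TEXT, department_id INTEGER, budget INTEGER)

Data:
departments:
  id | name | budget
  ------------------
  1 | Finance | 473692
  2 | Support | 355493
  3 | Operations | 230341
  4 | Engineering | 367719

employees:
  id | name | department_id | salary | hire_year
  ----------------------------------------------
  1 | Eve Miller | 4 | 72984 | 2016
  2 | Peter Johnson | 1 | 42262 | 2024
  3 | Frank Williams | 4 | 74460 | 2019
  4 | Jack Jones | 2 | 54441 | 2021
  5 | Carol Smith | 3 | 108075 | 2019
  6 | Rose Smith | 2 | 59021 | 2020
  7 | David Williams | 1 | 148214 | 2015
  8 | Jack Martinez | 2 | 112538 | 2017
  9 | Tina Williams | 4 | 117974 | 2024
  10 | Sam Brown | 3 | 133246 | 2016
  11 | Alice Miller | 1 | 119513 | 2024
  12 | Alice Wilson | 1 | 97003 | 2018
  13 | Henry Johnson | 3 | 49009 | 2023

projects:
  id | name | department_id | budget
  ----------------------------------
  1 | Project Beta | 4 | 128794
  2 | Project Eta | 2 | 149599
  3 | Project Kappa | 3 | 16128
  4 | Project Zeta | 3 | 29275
SELECT p.name, COUNT(*) AS n FROM projects c JOIN departments p ON c.department_id = p.id GROUP BY p.id, p.name

Execution result:
name | n
Support | 1
Operations | 2
Engineering | 1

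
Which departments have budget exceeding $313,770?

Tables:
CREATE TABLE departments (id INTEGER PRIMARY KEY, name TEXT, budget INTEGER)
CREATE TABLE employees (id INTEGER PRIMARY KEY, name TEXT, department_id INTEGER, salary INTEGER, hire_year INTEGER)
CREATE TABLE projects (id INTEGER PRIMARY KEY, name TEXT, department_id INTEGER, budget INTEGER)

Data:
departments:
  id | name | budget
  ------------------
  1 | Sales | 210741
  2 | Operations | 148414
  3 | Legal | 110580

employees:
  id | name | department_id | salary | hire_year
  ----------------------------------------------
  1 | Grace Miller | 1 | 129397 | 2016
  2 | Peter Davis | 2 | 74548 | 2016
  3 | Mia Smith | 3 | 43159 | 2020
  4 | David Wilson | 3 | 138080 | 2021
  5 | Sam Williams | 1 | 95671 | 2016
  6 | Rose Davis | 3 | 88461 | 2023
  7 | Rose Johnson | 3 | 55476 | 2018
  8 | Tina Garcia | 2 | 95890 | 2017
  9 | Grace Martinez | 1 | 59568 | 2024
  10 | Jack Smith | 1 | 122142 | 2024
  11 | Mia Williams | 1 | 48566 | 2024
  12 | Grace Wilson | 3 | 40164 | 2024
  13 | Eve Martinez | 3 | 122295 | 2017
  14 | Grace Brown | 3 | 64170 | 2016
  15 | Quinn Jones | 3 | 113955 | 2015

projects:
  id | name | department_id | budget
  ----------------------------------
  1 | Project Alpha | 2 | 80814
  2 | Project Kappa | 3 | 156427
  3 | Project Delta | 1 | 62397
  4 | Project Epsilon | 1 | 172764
SELECT name, budget FROM departments WHERE budget > 313770

Execution result:
(no rows)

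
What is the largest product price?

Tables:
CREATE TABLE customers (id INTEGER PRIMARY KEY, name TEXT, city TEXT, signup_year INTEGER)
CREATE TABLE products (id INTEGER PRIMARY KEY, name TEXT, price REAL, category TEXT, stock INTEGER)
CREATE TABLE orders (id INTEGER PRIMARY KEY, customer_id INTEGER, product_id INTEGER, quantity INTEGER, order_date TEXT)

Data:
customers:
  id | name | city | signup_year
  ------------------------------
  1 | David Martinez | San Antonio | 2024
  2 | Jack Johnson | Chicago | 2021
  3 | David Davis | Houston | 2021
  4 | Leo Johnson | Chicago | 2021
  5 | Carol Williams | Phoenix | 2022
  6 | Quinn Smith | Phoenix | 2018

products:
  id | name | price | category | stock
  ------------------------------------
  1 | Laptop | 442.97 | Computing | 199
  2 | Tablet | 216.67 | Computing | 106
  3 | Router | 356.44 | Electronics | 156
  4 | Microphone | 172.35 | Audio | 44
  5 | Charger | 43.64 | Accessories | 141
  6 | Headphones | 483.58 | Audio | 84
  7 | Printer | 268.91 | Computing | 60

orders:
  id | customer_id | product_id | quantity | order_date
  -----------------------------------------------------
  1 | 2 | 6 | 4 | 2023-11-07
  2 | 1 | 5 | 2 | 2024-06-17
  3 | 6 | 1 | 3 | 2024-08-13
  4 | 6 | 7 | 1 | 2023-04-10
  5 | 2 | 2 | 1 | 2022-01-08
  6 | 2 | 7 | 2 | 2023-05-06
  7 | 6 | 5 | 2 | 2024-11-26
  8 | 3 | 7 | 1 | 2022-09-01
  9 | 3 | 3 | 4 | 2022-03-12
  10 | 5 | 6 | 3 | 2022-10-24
SELECT MAX(price) FROM products

Execution result:
483.58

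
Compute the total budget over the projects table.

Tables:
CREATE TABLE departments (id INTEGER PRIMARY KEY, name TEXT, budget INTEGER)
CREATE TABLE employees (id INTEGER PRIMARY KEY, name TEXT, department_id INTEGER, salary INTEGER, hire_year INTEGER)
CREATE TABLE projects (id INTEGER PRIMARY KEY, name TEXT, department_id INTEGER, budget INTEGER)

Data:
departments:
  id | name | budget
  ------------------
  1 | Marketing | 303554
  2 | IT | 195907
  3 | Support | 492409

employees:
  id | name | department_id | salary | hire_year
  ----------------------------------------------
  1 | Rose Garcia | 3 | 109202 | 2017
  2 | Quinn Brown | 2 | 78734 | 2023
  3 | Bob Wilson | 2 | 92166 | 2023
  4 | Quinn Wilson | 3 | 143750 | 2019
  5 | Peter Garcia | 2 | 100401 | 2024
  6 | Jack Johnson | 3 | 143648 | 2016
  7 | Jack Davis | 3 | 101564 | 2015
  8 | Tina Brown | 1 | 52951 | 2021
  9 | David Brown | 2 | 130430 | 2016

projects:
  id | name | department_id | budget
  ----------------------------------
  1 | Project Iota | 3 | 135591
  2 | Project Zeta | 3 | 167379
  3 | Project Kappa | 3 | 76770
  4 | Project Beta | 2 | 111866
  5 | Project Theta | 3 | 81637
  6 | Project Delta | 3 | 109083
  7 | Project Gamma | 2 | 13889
SELECT SUM(budget) FROM projects

Execution result:
696215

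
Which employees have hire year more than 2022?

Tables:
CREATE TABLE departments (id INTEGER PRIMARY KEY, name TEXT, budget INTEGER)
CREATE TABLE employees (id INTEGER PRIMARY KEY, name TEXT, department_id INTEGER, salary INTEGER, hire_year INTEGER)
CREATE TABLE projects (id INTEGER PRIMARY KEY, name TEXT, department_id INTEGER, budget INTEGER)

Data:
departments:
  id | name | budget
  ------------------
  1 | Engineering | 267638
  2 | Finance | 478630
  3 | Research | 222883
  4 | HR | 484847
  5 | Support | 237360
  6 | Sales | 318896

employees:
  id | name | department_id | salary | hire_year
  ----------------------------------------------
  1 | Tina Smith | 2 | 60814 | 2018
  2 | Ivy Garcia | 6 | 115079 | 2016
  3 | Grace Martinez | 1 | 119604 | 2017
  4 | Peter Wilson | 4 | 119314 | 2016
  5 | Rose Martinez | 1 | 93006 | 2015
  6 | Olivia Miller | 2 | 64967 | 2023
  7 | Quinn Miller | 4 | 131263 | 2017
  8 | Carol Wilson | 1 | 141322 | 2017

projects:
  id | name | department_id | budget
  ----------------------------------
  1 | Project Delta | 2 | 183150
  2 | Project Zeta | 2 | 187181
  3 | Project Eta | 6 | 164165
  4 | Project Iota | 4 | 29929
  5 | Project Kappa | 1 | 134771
SELECT name, hire_year FROM employees WHERE hire_year > 2022

Execution result:
name | hire_year
Olivia Miller | 2023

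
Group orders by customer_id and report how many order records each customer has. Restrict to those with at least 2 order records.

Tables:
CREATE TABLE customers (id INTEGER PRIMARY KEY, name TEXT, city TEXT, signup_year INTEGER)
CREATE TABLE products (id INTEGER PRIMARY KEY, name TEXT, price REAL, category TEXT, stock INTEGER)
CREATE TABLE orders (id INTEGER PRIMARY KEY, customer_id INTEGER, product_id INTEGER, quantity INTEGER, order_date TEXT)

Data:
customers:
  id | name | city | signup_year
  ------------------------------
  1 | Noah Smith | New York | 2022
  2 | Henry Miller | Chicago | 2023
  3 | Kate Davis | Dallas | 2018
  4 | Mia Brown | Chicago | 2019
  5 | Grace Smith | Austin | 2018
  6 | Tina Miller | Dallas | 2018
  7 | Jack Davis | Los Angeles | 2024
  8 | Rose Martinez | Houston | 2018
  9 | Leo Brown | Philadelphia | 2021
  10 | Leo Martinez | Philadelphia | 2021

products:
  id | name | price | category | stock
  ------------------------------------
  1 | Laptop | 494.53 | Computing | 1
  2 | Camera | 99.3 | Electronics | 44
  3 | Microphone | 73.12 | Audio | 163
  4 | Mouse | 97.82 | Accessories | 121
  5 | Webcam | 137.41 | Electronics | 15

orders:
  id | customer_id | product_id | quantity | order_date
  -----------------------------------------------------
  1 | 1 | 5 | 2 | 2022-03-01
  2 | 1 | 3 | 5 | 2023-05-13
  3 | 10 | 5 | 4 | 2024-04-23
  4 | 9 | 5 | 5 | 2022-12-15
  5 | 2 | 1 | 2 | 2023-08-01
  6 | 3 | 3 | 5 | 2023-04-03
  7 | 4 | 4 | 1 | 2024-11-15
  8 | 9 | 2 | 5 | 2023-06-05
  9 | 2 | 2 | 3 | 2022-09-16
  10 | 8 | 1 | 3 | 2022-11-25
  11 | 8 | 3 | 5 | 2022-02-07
SELECT customer_id, COUNT(*) AS order_count FROM orders GROUP BY customer_id HAVING COUNT(*) >= 2

Execution result:
customer_id | order_count
1 | 2
2 | 2
8 | 2
9 | 2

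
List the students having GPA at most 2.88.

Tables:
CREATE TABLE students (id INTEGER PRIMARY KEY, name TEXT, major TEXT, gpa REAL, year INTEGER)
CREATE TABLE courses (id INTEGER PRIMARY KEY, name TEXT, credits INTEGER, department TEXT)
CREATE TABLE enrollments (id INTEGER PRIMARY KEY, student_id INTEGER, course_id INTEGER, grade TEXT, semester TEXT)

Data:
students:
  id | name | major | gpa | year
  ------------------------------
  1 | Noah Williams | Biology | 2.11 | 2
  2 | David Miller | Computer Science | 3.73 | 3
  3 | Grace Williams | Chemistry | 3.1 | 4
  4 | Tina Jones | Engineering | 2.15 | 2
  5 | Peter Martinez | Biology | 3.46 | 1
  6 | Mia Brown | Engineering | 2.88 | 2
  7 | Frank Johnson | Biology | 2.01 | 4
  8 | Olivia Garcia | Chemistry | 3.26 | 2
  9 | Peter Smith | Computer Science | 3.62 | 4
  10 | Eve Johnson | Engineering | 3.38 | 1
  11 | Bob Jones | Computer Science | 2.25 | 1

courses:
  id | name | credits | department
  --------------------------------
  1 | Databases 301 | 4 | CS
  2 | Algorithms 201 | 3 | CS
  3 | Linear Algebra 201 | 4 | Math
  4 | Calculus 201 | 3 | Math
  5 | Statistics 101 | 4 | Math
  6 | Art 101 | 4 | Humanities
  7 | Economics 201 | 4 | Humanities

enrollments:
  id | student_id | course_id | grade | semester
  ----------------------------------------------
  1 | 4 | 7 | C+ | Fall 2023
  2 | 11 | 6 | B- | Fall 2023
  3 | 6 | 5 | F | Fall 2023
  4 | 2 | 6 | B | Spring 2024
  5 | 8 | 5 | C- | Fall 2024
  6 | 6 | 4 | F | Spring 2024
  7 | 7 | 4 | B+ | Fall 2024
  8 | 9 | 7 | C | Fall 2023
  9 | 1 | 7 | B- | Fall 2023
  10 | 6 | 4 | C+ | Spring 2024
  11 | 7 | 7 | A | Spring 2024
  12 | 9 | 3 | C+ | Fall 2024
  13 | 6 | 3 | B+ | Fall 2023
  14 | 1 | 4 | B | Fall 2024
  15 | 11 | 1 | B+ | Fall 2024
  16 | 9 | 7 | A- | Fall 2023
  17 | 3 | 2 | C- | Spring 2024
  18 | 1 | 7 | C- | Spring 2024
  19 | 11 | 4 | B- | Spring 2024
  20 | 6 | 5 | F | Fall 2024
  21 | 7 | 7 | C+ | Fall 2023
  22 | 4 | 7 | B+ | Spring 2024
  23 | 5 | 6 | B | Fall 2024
SELECT name, gpa FROM students WHERE gpa <= 2.88

Execution result:
name | gpa
Noah Williams | 2.11
Tina Jones | 2.15
Mia Brown | 2.88
Frank Johnson | 2.01
Bob Jones | 2.25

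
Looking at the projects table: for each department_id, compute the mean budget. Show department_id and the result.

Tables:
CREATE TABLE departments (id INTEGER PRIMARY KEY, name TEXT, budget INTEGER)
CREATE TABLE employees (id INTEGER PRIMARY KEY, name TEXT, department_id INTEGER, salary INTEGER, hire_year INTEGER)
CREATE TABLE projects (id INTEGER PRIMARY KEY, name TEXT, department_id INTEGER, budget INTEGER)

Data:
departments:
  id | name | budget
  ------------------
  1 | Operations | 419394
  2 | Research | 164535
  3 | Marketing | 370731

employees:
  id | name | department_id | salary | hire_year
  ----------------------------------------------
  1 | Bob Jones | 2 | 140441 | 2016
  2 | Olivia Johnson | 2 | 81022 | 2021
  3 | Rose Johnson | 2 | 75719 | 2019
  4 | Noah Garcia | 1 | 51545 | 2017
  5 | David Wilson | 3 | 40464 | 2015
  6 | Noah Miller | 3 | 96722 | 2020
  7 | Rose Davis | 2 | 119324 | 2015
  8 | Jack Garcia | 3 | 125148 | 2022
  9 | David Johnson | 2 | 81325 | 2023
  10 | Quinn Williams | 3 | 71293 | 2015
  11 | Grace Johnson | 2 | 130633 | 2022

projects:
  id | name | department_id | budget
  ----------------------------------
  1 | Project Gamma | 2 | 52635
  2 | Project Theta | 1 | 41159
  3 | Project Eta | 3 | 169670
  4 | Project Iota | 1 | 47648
SELECT department_id, AVG(budget) AS avg_budget FROM projects GROUP BY department_id

Execution result:
department_id | avg_budget
1 | 44403.50
2 | 52635.00
3 | 169670.00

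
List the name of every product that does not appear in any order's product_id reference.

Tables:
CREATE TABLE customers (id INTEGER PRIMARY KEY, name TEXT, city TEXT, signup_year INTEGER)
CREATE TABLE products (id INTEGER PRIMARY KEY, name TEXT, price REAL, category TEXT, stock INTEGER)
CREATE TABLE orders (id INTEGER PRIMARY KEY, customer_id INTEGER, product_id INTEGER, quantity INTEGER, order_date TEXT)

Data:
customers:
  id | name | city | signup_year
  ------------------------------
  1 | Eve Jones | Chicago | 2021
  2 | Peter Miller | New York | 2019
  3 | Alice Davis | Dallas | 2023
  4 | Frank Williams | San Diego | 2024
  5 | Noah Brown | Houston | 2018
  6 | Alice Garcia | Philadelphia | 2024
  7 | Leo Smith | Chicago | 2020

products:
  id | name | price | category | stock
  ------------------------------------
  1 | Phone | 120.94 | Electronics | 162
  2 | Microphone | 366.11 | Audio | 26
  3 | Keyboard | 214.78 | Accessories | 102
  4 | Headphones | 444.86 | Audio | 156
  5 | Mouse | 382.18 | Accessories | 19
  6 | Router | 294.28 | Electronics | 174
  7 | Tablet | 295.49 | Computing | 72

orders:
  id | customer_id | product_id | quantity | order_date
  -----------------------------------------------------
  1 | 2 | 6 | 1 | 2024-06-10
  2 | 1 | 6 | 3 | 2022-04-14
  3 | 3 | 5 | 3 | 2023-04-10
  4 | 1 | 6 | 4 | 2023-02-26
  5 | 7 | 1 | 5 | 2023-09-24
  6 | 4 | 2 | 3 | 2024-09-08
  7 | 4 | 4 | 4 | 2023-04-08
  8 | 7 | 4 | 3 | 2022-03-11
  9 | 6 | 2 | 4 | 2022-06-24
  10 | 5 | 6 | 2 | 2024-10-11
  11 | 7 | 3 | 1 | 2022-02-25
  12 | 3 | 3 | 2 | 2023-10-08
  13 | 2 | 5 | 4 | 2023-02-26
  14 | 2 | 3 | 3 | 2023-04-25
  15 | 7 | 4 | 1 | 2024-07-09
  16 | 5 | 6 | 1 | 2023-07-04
SELECT p.name FROM products p LEFT JOIN orders c ON c.product_id = p.id WHERE c.id IS NULL

Execution result:
Tablet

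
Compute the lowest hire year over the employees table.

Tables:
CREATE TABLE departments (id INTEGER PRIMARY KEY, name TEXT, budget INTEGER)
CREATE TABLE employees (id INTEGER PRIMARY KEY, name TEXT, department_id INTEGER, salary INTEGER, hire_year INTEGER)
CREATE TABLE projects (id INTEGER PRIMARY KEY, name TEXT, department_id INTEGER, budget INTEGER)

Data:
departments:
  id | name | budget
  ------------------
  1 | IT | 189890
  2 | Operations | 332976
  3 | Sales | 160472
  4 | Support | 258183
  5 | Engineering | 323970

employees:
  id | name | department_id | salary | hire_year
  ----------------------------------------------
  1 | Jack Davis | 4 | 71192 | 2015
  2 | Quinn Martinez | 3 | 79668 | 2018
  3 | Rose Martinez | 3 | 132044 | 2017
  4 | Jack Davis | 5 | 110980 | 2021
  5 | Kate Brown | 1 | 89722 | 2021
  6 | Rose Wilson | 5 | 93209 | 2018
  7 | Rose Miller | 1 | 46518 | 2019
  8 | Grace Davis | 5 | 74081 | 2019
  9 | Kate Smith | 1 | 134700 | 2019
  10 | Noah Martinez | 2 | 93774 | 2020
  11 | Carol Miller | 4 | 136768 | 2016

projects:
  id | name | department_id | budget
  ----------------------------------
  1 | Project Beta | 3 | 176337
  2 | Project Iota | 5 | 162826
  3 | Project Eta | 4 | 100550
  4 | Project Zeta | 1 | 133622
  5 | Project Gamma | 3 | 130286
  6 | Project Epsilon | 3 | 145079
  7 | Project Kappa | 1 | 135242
SELECT MIN(hire_year) FROM employees

Execution result:
2015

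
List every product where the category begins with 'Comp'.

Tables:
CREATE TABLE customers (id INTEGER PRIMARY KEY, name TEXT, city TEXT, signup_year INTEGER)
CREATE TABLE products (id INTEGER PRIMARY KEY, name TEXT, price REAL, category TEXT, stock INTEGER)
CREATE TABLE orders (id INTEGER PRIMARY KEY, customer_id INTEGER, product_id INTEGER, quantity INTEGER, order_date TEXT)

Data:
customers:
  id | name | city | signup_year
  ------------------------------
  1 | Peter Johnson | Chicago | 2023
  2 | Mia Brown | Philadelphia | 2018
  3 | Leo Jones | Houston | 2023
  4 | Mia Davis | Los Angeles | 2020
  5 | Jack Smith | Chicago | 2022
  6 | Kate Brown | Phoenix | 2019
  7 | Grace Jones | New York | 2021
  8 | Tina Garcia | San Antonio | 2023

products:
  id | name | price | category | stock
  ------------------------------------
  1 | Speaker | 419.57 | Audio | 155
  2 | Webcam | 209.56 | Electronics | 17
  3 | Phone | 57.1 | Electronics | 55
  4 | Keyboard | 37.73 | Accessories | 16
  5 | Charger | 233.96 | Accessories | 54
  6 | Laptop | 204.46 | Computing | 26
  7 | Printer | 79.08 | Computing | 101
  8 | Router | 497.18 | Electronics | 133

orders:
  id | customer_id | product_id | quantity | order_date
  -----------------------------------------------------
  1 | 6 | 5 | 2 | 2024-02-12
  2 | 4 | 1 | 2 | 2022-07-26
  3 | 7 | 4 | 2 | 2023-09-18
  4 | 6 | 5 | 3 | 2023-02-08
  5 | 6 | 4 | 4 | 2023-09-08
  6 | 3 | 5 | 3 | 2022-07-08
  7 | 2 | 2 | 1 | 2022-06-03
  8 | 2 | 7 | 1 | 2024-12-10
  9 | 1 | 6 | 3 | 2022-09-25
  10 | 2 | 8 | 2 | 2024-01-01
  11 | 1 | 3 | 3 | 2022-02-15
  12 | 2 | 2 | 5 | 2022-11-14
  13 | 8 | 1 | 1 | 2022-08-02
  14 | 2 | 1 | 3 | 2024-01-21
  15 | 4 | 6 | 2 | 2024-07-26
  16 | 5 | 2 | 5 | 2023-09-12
SELECT name, category FROM products WHERE category LIKE 'Comp%'

Execution result:
name | category
Laptop | Computing
Printer | Computing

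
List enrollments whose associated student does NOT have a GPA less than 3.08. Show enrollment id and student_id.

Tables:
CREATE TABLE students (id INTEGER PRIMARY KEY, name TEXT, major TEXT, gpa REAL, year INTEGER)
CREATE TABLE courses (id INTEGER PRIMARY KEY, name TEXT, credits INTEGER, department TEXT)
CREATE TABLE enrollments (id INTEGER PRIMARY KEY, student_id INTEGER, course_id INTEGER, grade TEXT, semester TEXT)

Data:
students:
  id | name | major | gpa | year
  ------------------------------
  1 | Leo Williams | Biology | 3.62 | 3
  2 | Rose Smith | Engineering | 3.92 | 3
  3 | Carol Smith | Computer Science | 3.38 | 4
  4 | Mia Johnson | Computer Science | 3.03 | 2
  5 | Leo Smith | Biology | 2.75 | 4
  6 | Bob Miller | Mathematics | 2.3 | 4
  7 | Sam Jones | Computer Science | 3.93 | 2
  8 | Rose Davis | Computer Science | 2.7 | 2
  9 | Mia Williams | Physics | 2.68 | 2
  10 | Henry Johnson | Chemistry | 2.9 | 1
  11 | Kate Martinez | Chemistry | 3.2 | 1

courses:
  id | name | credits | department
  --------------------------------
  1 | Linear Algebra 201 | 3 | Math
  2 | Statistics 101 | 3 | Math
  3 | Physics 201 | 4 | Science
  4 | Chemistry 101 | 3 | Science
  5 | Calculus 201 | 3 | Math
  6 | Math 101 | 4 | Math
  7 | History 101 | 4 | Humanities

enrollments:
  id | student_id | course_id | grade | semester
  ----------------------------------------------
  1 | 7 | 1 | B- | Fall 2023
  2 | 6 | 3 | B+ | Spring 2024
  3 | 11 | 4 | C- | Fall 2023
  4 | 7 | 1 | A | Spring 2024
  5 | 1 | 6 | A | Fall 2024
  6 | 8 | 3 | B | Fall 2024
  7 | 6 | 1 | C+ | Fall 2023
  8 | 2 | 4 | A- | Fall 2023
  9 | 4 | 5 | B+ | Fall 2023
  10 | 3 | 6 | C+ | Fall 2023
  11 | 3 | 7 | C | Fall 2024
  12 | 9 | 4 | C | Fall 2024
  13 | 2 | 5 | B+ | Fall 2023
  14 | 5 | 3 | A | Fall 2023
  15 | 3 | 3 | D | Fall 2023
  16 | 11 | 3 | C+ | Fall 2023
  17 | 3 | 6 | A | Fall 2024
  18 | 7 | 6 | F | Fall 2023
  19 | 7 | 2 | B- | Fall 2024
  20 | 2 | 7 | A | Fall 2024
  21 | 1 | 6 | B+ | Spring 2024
SELECT id, student_id FROM enrollments WHERE student_id NOT IN (SELECT id FROM students WHERE gpa < 3.08)

Execution result:
id | student_id
1 | 7
3 | 11
4 | 7
5 | 1
8 | 2
10 | 3
11 | 3
13 | 2
15 | 3
16 | 11
17 | 3
18 | 7
19 | 7
20 | 2
21 | 1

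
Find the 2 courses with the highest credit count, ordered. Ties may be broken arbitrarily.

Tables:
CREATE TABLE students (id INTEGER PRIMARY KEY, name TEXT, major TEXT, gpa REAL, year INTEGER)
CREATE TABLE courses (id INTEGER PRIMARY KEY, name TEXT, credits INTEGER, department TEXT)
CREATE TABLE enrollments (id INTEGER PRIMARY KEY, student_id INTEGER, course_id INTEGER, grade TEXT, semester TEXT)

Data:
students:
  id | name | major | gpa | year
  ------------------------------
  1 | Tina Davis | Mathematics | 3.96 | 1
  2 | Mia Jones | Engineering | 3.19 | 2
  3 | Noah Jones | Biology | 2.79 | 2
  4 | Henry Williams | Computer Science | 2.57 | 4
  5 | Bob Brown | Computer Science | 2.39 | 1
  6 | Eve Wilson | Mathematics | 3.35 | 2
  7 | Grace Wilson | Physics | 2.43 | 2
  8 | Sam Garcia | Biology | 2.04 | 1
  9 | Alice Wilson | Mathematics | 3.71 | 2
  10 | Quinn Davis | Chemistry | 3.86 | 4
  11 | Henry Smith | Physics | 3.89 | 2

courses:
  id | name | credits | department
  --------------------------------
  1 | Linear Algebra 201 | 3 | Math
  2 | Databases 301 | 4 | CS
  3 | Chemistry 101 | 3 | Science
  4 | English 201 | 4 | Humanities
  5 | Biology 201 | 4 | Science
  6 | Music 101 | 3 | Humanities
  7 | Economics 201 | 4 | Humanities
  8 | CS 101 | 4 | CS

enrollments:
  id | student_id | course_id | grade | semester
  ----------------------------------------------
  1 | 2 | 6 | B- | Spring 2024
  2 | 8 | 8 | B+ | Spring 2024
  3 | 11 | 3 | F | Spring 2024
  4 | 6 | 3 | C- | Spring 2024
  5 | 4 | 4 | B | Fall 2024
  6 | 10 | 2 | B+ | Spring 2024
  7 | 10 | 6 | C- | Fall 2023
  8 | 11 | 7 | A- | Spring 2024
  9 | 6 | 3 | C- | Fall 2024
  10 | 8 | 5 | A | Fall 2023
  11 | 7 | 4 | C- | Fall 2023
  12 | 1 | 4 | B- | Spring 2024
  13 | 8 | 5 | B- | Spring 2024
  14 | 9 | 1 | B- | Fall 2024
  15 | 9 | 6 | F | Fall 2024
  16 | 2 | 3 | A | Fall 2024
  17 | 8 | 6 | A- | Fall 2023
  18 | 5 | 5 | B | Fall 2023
SELECT name, credits FROM courses ORDER BY credits DESC LIMIT 2

Execution result:
name | credits
Databases 301 | 4
English 201 | 4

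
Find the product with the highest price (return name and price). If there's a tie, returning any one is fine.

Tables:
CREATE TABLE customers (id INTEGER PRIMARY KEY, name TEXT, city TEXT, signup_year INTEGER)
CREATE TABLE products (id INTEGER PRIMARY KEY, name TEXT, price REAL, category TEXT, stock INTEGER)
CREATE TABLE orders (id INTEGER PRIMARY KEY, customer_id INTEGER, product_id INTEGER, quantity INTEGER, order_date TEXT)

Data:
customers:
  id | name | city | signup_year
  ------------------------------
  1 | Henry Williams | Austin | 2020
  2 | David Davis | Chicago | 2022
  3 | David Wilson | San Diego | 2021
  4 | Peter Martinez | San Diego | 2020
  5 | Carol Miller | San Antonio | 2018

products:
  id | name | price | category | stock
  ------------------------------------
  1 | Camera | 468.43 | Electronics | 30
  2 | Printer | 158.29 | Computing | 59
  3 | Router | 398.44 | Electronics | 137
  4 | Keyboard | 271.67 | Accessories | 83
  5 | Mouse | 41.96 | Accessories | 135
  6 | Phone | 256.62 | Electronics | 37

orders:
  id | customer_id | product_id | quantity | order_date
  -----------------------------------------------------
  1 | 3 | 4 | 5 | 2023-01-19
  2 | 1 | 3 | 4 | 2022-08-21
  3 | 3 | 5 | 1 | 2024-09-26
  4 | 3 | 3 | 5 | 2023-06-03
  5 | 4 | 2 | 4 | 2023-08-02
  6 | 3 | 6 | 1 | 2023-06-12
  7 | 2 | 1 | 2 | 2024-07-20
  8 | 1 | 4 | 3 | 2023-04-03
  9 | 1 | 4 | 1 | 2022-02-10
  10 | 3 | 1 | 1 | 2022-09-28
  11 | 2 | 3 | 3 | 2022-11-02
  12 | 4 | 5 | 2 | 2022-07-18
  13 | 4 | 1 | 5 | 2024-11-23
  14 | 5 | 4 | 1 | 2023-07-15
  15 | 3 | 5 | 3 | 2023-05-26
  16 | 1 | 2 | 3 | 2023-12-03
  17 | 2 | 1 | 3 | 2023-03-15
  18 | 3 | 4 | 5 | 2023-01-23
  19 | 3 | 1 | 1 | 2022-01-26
SELECT name, price FROM products ORDER BY price DESC LIMIT 1

Execution result:
name | price
Camera | 468.43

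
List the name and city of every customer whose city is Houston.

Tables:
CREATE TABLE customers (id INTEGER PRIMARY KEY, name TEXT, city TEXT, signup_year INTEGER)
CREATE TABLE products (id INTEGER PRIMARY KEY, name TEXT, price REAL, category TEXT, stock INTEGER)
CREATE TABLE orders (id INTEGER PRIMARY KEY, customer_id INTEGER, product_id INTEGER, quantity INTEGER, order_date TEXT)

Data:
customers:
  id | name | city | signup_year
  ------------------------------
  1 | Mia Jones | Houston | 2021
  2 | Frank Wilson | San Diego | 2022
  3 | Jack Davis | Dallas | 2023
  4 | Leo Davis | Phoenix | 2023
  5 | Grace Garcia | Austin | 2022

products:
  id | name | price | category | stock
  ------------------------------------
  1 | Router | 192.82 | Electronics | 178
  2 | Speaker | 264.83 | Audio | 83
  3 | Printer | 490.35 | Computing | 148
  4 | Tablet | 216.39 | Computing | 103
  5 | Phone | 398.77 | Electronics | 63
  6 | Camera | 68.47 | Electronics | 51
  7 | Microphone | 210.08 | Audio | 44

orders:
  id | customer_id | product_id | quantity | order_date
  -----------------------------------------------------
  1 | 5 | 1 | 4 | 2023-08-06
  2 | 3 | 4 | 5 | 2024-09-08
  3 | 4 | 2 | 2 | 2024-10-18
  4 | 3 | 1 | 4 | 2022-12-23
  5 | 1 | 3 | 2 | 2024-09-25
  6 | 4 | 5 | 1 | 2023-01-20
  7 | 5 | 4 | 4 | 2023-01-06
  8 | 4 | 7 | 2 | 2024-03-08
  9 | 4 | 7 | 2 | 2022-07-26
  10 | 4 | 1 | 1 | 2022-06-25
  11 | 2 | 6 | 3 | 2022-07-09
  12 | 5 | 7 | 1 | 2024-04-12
SELECT name, city FROM customers WHERE city = 'Houston'

Execution result:
name | city
Mia Jones | Houston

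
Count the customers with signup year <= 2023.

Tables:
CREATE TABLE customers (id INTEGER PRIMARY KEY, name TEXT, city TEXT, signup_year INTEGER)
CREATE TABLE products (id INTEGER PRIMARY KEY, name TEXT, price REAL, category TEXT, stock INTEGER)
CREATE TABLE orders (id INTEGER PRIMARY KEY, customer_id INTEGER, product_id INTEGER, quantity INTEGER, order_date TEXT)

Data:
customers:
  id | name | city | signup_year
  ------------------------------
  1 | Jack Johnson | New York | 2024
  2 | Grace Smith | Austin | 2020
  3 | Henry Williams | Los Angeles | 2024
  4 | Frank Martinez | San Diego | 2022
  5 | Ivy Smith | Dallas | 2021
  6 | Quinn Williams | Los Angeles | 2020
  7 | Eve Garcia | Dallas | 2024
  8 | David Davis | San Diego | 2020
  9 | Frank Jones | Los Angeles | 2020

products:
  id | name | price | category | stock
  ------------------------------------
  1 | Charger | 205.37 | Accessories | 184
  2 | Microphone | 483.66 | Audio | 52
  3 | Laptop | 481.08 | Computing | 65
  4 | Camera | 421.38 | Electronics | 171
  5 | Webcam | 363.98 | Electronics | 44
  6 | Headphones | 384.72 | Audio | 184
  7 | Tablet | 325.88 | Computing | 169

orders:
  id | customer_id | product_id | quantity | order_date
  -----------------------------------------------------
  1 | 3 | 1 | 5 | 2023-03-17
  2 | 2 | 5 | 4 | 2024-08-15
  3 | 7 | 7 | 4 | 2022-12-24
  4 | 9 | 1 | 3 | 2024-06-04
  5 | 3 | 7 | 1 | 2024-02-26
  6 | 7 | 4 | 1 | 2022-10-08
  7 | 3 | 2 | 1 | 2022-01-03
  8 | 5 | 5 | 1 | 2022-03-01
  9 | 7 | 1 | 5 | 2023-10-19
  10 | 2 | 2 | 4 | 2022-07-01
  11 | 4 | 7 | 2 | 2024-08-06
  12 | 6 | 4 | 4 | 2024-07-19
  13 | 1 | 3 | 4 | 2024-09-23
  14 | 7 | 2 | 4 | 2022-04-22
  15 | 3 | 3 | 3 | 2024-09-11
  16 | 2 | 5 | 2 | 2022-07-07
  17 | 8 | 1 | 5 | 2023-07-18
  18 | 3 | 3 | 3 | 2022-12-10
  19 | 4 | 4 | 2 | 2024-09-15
SELECT COUNT(*) FROM customers WHERE signup_year <= 2023

Execution result:
6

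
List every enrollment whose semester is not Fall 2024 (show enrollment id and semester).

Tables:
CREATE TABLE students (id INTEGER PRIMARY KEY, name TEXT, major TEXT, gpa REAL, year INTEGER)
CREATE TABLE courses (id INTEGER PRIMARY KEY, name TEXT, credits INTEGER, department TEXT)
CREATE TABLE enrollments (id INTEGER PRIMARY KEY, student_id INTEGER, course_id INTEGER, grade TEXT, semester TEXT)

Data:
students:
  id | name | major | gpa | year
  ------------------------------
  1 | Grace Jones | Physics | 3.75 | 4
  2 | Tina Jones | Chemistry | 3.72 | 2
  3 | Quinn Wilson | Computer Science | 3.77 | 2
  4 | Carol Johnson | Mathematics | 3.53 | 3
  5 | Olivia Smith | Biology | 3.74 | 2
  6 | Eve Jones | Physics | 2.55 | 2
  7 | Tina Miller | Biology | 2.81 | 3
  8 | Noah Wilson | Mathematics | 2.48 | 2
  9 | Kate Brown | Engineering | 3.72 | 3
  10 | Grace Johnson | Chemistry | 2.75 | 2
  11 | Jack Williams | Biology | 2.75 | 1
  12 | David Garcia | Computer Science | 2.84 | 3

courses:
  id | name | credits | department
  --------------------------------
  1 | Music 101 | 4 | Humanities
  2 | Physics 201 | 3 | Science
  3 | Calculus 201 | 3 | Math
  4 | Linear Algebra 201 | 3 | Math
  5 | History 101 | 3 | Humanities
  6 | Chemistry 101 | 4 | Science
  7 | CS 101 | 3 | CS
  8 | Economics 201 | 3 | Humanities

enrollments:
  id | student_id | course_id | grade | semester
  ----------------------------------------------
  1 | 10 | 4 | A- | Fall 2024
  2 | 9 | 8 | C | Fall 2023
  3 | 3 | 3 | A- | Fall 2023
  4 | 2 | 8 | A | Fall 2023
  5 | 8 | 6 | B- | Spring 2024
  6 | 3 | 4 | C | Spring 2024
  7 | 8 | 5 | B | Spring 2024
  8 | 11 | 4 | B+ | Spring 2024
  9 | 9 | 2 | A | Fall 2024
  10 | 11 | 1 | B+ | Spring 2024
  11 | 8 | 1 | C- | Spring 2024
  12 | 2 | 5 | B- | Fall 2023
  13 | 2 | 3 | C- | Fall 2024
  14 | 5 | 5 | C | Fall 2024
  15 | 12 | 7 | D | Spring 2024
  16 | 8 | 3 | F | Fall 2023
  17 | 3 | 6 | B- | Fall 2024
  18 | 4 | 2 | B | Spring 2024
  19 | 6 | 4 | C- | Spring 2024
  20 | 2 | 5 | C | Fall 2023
SELECT id, semester FROM enrollments WHERE semester <> 'Fall 2024'

Execution result:
id | semester
2 | Fall 2023
3 | Fall 2023
4 | Fall 2023
5 | Spring 2024
6 | Spring 2024
7 | Spring 2024
8 | Spring 2024
10 | Spring 2024
11 | Spring 2024
12 | Fall 2023
15 | Spring 2024
16 | Fall 2023
18 | Spring 2024
19 | Spring 2024
20 | Fall 2023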